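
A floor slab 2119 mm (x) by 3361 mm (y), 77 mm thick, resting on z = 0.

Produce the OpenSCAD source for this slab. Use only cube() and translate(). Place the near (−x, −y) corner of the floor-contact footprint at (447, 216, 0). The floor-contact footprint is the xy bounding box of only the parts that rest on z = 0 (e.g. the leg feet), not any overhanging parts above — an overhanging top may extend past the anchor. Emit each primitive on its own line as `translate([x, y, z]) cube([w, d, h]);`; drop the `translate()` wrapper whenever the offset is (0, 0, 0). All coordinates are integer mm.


translate([447, 216, 0]) cube([2119, 3361, 77]);


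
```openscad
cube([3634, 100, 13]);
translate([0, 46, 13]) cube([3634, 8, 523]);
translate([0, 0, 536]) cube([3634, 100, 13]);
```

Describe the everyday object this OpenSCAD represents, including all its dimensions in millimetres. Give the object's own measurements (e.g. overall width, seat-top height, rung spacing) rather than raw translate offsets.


An I-beam lying along x, 3634 mm long. Overall section height 549 mm. Two flanges 100 mm wide (y) and 13 mm thick, one on the floor and one at the top; a web 8 mm thick runs between them, centred on the flange width.


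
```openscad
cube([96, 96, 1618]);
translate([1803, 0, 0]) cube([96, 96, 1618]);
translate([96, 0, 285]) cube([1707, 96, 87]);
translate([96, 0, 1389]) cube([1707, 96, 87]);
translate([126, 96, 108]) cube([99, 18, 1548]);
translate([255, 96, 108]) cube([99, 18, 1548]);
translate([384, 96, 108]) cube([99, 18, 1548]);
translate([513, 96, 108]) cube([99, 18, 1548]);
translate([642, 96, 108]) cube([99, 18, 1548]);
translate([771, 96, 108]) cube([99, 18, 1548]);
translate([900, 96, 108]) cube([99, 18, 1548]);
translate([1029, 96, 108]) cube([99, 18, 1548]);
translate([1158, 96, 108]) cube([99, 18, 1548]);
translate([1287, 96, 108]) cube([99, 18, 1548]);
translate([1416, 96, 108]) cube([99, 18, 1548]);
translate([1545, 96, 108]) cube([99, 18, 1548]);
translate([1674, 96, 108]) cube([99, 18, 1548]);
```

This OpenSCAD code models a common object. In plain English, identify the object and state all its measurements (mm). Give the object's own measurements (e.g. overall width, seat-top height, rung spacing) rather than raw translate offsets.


A fence section. Two 96×96 mm posts, 1618 mm tall, stand on the floor with a clear span of 1707 mm between their inner faces. Two horizontal rails of 96×87 mm section span the gap between the posts with their undersides at z = 285 mm and z = 1389 mm, flush with the posts' −y face. 13 pickets, each 99 mm wide, 18 mm thick and 1548 mm tall, are fixed to the +y face of the rails with their bottoms at z = 108 mm, spaced across the span with a 30 mm gap after the −x post and between neighbouring pickets and before the +x post.


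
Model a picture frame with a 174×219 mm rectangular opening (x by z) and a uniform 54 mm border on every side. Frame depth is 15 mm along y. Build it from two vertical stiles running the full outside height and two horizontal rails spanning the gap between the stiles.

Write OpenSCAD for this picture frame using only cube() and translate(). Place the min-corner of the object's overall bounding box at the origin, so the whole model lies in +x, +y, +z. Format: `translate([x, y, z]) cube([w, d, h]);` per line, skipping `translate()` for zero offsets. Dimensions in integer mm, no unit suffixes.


cube([54, 15, 327]);
translate([228, 0, 0]) cube([54, 15, 327]);
translate([54, 0, 0]) cube([174, 15, 54]);
translate([54, 0, 273]) cube([174, 15, 54]);


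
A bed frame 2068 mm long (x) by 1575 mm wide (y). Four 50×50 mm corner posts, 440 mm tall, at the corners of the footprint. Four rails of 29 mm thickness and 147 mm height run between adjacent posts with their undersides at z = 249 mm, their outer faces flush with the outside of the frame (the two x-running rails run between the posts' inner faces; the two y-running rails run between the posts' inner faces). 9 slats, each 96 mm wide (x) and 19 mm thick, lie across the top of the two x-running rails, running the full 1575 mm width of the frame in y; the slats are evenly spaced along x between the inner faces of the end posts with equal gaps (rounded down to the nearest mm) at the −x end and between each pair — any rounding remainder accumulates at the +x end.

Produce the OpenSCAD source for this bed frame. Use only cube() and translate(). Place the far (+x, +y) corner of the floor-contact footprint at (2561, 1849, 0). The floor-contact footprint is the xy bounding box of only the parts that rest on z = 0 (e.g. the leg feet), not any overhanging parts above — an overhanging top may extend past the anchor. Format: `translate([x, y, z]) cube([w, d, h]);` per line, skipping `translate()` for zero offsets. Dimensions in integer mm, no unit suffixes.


translate([493, 274, 0]) cube([50, 50, 440]);
translate([493, 1799, 0]) cube([50, 50, 440]);
translate([2511, 274, 0]) cube([50, 50, 440]);
translate([2511, 1799, 0]) cube([50, 50, 440]);
translate([543, 274, 249]) cube([1968, 29, 147]);
translate([543, 1820, 249]) cube([1968, 29, 147]);
translate([493, 324, 249]) cube([29, 1475, 147]);
translate([2532, 324, 249]) cube([29, 1475, 147]);
translate([653, 274, 396]) cube([96, 1575, 19]);
translate([859, 274, 396]) cube([96, 1575, 19]);
translate([1065, 274, 396]) cube([96, 1575, 19]);
translate([1271, 274, 396]) cube([96, 1575, 19]);
translate([1477, 274, 396]) cube([96, 1575, 19]);
translate([1683, 274, 396]) cube([96, 1575, 19]);
translate([1889, 274, 396]) cube([96, 1575, 19]);
translate([2095, 274, 396]) cube([96, 1575, 19]);
translate([2301, 274, 396]) cube([96, 1575, 19]);


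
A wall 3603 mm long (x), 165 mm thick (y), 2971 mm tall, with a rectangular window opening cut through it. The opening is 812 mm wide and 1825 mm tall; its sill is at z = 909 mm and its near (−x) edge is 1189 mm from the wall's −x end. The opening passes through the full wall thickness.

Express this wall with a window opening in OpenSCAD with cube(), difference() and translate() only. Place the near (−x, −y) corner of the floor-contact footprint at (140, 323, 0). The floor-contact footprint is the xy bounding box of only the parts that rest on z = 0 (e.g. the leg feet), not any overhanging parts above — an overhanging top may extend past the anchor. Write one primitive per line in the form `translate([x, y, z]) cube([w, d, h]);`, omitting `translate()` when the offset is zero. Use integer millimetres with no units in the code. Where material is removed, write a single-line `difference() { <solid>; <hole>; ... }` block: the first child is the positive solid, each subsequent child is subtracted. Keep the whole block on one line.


difference() { translate([140, 323, 0]) cube([3603, 165, 2971]); translate([1329, 323, 909]) cube([812, 165, 1825]); }


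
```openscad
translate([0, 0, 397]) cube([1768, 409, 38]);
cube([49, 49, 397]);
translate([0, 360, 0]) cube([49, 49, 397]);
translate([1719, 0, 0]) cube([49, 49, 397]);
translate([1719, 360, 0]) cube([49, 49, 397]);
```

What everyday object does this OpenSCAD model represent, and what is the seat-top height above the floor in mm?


A bench. The seat-top height is 435 mm.

A long slab on four corner posts — a bench. The slab sits at z = 397 with thickness 38, so the top is 397 + 38 = 435 mm.


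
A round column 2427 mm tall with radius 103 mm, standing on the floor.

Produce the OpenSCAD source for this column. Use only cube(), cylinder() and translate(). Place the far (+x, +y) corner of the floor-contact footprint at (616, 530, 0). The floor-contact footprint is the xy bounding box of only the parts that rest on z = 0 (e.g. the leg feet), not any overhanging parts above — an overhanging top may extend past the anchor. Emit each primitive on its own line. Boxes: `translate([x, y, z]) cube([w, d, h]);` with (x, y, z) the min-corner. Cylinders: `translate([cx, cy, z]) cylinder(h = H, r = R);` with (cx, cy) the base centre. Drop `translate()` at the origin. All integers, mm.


translate([513, 427, 0]) cylinder(h = 2427, r = 103);


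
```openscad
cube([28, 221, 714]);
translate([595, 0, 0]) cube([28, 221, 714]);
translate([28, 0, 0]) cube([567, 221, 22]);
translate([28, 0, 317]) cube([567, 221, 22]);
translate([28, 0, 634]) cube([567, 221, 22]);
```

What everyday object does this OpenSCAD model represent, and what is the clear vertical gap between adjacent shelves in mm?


A bookshelf. The clear shelf gap is 295 mm.

Two tall side panels with 3 horizontal boards between them — a bookshelf. The first two shelf undersides are at z = 0 and z = 317; with shelf thickness 22, the clear gap is 317 − 0 − 22 = 295 mm.


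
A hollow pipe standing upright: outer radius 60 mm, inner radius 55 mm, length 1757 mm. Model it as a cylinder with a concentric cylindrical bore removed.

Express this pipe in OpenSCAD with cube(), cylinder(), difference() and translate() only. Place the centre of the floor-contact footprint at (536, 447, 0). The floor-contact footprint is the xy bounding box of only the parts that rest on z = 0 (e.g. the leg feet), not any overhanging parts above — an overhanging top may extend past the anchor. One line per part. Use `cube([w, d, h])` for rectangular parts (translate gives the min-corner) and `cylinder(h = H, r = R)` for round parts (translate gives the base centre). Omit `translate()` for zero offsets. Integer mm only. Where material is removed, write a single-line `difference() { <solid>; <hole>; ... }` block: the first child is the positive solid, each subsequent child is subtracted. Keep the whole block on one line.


difference() { translate([536, 447, 0]) cylinder(h = 1757, r = 60); translate([536, 447, 0]) cylinder(h = 1757, r = 55); }


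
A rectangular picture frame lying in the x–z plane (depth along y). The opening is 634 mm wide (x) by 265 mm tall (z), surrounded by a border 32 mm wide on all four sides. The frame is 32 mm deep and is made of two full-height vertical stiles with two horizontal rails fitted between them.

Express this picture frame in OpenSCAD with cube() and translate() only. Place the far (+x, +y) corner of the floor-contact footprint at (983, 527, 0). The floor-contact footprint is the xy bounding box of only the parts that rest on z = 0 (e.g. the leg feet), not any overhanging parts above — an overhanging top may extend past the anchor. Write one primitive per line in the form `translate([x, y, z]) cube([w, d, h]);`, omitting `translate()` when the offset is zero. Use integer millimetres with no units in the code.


translate([285, 495, 0]) cube([32, 32, 329]);
translate([951, 495, 0]) cube([32, 32, 329]);
translate([317, 495, 0]) cube([634, 32, 32]);
translate([317, 495, 297]) cube([634, 32, 32]);


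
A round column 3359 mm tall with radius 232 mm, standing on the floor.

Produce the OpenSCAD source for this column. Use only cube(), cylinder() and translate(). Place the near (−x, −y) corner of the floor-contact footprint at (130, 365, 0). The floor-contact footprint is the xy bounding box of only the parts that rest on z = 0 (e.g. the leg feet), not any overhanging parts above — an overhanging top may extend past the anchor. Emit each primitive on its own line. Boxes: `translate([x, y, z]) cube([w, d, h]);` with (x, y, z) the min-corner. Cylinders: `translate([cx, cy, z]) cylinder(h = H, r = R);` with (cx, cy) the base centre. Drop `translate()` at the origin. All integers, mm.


translate([362, 597, 0]) cylinder(h = 3359, r = 232);


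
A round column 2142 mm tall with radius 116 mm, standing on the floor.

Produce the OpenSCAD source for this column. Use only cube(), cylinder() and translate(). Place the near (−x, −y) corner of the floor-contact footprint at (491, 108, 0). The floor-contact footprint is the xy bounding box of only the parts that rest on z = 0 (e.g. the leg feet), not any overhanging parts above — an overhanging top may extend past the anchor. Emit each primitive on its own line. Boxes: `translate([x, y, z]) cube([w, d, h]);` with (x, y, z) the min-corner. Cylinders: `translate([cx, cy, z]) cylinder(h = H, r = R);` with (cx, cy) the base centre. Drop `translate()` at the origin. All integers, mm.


translate([607, 224, 0]) cylinder(h = 2142, r = 116);


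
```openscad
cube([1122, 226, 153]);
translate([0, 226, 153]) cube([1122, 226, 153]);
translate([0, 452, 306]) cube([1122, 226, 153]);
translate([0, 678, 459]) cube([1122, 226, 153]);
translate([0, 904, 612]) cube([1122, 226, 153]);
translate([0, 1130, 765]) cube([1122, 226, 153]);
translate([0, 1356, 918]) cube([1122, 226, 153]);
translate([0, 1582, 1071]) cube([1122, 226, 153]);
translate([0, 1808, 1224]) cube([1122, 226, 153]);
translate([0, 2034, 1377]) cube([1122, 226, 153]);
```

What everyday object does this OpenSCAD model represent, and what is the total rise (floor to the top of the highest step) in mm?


A staircase. The total rise is 1530 mm.

10 identical blocks, each offset up and back from the previous — a staircase. Each step is 153 mm tall and there are 10 of them, so the total rise is 10 × 153 = 1530 mm.


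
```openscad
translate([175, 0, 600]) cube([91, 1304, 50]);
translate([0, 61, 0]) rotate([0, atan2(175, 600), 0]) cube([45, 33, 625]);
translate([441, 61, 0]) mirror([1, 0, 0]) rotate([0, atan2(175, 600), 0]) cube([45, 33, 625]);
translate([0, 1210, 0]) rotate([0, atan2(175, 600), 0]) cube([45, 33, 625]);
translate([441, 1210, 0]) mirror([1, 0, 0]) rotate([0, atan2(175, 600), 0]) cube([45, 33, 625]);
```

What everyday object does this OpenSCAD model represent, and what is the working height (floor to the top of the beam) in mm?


A sawhorse. The overall height is 650 mm.

A beam across two mirrored pairs of raked legs — a sawhorse. The beam's underside is at z = 600 (matching the legs' vertical rise in atan2(175, 600)) and the beam is 50 mm tall, so its top is at 600 + 50 = 650 mm. The raked legs top out at the beam's underside, so that is the highest point.


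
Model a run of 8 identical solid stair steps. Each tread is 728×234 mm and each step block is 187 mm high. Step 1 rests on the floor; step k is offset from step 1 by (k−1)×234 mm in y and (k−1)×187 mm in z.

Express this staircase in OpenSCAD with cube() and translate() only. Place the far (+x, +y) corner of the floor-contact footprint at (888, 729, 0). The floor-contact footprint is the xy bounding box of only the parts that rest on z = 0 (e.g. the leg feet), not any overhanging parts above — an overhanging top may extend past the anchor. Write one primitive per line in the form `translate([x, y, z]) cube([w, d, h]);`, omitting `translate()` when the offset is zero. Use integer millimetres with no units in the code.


translate([160, 495, 0]) cube([728, 234, 187]);
translate([160, 729, 187]) cube([728, 234, 187]);
translate([160, 963, 374]) cube([728, 234, 187]);
translate([160, 1197, 561]) cube([728, 234, 187]);
translate([160, 1431, 748]) cube([728, 234, 187]);
translate([160, 1665, 935]) cube([728, 234, 187]);
translate([160, 1899, 1122]) cube([728, 234, 187]);
translate([160, 2133, 1309]) cube([728, 234, 187]);


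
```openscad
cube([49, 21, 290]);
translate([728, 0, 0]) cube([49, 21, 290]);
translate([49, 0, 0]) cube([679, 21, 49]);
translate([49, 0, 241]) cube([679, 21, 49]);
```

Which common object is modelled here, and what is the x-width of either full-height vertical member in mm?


A picture frame. The border width is 49 mm.

Four thin pieces enclosing a rectangular opening — a picture frame. The two full-height stiles are 290 mm tall; the top rail sits at z = 241 and is 49 mm tall, so the border above the opening is 290 − 241 = 49 mm, matching the stile x-width.


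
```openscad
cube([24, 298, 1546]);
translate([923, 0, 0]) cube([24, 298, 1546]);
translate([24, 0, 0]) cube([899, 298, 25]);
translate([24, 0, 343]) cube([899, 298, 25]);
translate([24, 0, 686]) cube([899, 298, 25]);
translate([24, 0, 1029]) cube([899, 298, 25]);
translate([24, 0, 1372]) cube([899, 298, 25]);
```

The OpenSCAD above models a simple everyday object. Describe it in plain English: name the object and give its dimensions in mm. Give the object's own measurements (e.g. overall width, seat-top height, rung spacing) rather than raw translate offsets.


An open bookshelf. Two side panels, each 24 mm thick, 298 mm deep and 1546 mm tall, stand 947 mm apart (outside-to-outside). Between them sit 5 shelves, each 25 mm thick and 298 mm deep, spanning the full gap between the sides. The bottom shelf rests on the floor (its underside at z = 0) and the clear gap between one shelf's top and the next shelf's underside is 318 mm.


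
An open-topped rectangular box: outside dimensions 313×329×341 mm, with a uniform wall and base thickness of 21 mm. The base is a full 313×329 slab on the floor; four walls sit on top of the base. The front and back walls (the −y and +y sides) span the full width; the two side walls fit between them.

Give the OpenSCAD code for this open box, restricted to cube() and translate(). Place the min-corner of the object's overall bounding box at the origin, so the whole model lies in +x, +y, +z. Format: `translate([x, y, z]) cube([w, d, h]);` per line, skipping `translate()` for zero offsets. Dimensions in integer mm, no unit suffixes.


cube([313, 329, 21]);
translate([0, 0, 21]) cube([313, 21, 320]);
translate([0, 308, 21]) cube([313, 21, 320]);
translate([0, 21, 21]) cube([21, 287, 320]);
translate([292, 21, 21]) cube([21, 287, 320]);


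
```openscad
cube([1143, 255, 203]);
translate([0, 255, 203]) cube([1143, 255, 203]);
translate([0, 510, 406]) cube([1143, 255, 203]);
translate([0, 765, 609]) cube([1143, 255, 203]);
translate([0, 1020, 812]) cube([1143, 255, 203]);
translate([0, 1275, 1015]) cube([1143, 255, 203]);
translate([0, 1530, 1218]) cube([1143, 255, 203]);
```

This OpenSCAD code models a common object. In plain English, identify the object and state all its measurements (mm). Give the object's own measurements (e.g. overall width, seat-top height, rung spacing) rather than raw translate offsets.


A straight staircase of 7 solid steps. Each step is 1143 mm wide (x), 255 mm deep (y, the going) and 203 mm tall (the rise). The first step rests on the floor; each subsequent step sits one going further in +y and one rise higher in +z, directly behind and above the previous step with no overlap.


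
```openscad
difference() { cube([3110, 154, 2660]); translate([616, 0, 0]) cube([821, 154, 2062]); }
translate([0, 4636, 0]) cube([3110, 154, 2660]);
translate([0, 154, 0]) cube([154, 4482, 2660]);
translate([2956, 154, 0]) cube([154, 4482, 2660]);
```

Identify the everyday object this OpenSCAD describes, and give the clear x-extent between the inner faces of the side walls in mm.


A single room. The interior width is 2802 mm.

Four walls enclosing a rectangle with a door in the front wall — a room. Outside width 3110 minus two 154 mm walls gives 2802 mm.


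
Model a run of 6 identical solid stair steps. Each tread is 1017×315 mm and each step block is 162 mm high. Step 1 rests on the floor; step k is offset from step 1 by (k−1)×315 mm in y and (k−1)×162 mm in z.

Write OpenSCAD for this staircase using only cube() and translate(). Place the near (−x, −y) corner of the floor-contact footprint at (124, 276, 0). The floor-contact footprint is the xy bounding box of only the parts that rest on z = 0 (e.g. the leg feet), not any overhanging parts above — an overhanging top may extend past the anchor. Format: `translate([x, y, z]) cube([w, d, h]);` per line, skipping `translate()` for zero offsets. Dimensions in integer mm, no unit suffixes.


translate([124, 276, 0]) cube([1017, 315, 162]);
translate([124, 591, 162]) cube([1017, 315, 162]);
translate([124, 906, 324]) cube([1017, 315, 162]);
translate([124, 1221, 486]) cube([1017, 315, 162]);
translate([124, 1536, 648]) cube([1017, 315, 162]);
translate([124, 1851, 810]) cube([1017, 315, 162]);


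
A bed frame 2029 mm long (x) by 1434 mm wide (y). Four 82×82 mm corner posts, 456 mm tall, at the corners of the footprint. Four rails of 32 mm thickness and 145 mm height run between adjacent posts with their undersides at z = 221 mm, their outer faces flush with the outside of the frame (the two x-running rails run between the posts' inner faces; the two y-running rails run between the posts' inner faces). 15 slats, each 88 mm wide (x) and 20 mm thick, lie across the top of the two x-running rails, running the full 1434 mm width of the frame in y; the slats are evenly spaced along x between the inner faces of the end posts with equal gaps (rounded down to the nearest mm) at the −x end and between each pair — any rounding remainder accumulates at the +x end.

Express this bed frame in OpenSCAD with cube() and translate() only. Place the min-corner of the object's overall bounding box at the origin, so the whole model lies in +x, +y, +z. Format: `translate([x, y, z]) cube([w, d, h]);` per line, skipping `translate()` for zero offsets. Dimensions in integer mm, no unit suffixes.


// slat z = rail_z + rail_h = 221 + 145 = 366
// slat gap = ⌊(1865 − 15·88) / 16⌋ = 34
cube([82, 82, 456]);
translate([0, 1352, 0]) cube([82, 82, 456]);
translate([1947, 0, 0]) cube([82, 82, 456]);
translate([1947, 1352, 0]) cube([82, 82, 456]);
translate([82, 0, 221]) cube([1865, 32, 145]);
translate([82, 1402, 221]) cube([1865, 32, 145]);
translate([0, 82, 221]) cube([32, 1270, 145]);
translate([1997, 82, 221]) cube([32, 1270, 145]);
translate([116, 0, 366]) cube([88, 1434, 20]);
translate([238, 0, 366]) cube([88, 1434, 20]);
translate([360, 0, 366]) cube([88, 1434, 20]);
translate([482, 0, 366]) cube([88, 1434, 20]);
translate([604, 0, 366]) cube([88, 1434, 20]);
translate([726, 0, 366]) cube([88, 1434, 20]);
translate([848, 0, 366]) cube([88, 1434, 20]);
translate([970, 0, 366]) cube([88, 1434, 20]);
translate([1092, 0, 366]) cube([88, 1434, 20]);
translate([1214, 0, 366]) cube([88, 1434, 20]);
translate([1336, 0, 366]) cube([88, 1434, 20]);
translate([1458, 0, 366]) cube([88, 1434, 20]);
translate([1580, 0, 366]) cube([88, 1434, 20]);
translate([1702, 0, 366]) cube([88, 1434, 20]);
translate([1824, 0, 366]) cube([88, 1434, 20]);


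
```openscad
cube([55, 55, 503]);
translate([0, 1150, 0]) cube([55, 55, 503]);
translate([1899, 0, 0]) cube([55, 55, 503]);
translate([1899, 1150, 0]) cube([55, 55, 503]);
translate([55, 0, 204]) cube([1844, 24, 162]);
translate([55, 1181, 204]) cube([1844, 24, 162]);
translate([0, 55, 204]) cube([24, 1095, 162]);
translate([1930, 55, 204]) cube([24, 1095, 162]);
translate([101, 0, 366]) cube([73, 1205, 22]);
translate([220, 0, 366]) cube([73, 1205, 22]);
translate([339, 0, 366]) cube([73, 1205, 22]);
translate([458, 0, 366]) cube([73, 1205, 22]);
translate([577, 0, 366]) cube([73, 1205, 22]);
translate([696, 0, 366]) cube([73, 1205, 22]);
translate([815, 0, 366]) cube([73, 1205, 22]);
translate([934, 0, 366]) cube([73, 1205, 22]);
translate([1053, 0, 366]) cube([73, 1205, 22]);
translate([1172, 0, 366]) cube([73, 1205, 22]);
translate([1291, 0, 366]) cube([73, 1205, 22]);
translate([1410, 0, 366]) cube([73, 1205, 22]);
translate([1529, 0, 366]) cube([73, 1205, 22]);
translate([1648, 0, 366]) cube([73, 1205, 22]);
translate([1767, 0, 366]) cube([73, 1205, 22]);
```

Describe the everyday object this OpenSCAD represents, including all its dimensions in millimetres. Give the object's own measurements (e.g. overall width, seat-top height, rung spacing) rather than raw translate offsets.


A bed frame 1954 mm long (x) by 1205 mm wide (y). Four 55×55 mm corner posts, 503 mm tall, at the corners of the footprint. Four rails of 24 mm thickness and 162 mm height run between adjacent posts with their undersides at z = 204 mm, their outer faces flush with the outside of the frame (the two x-running rails run between the posts' inner faces; the two y-running rails run between the posts' inner faces). 15 slats, each 73 mm wide (x) and 22 mm thick, lie across the top of the two x-running rails, running the full 1205 mm width of the frame in y; along x they sit between the end posts with a 46 mm gap after the −x posts and between neighbouring slats, leaving 59 mm before the +x posts.


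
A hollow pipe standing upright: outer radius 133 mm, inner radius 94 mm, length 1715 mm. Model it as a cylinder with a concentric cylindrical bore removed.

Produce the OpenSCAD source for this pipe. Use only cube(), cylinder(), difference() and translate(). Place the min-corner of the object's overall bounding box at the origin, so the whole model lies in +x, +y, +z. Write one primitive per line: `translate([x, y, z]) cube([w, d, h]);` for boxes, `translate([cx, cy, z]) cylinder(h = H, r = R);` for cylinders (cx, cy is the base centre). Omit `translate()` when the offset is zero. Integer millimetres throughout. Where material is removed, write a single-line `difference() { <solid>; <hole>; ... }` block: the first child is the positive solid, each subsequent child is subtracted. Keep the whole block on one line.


difference() { translate([133, 133, 0]) cylinder(h = 1715, r = 133); translate([133, 133, 0]) cylinder(h = 1715, r = 94); }


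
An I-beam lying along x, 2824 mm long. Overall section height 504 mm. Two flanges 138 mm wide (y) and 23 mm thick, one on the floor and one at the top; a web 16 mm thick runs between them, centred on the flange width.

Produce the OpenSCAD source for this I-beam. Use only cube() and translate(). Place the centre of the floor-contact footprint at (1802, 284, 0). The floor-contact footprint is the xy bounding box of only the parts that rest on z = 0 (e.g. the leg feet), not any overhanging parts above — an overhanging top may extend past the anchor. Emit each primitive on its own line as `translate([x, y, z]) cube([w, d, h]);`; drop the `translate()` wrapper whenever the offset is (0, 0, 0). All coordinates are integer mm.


translate([390, 215, 0]) cube([2824, 138, 23]);
translate([390, 276, 23]) cube([2824, 16, 458]);
translate([390, 215, 481]) cube([2824, 138, 23]);


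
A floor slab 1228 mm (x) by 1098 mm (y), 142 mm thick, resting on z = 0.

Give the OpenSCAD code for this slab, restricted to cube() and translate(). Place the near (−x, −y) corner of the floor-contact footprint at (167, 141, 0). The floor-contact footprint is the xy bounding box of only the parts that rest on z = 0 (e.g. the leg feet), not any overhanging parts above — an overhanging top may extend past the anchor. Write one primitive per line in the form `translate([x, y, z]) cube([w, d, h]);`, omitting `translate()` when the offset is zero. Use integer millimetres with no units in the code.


translate([167, 141, 0]) cube([1228, 1098, 142]);


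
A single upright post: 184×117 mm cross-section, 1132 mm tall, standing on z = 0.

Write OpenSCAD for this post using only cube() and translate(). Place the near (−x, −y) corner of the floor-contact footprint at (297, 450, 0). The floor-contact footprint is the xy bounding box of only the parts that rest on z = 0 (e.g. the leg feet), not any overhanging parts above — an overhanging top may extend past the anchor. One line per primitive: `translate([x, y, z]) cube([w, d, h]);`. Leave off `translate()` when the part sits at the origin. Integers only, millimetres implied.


translate([297, 450, 0]) cube([184, 117, 1132]);


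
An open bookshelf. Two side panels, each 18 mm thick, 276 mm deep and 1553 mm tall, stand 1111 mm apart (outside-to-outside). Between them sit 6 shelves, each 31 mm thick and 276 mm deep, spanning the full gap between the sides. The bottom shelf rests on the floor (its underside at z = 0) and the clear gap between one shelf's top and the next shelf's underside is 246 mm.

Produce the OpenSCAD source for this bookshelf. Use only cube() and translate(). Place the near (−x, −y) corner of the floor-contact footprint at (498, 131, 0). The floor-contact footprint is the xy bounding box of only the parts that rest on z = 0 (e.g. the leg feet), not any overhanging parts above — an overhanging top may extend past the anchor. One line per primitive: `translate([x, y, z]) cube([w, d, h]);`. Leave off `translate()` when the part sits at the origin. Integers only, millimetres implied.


translate([498, 131, 0]) cube([18, 276, 1553]);
translate([1591, 131, 0]) cube([18, 276, 1553]);
translate([516, 131, 0]) cube([1075, 276, 31]);
translate([516, 131, 277]) cube([1075, 276, 31]);
translate([516, 131, 554]) cube([1075, 276, 31]);
translate([516, 131, 831]) cube([1075, 276, 31]);
translate([516, 131, 1108]) cube([1075, 276, 31]);
translate([516, 131, 1385]) cube([1075, 276, 31]);


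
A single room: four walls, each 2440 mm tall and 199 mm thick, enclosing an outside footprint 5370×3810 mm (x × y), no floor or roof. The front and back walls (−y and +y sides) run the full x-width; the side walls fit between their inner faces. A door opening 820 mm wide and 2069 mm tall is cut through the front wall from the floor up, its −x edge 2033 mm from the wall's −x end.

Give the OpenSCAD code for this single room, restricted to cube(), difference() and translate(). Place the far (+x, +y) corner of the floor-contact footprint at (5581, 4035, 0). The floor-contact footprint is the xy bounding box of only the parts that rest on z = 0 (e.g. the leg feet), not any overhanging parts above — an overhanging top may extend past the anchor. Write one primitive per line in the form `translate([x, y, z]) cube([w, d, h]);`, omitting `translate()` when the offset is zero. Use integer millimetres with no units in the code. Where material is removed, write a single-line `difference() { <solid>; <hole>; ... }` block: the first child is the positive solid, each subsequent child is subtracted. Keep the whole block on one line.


difference() { translate([211, 225, 0]) cube([5370, 199, 2440]); translate([2244, 225, 0]) cube([820, 199, 2069]); }
translate([211, 3836, 0]) cube([5370, 199, 2440]);
translate([211, 424, 0]) cube([199, 3412, 2440]);
translate([5382, 424, 0]) cube([199, 3412, 2440]);


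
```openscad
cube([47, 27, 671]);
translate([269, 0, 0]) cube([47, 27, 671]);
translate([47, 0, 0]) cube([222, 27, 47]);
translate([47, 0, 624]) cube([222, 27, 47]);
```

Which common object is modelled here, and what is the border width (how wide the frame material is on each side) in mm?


A picture frame. The border width is 47 mm.

Four thin pieces enclosing a rectangular opening — a picture frame. The two full-height stiles are 671 mm tall; the top rail sits at z = 624 and is 47 mm tall, so the border above the opening is 671 − 624 = 47 mm, matching the stile x-width.


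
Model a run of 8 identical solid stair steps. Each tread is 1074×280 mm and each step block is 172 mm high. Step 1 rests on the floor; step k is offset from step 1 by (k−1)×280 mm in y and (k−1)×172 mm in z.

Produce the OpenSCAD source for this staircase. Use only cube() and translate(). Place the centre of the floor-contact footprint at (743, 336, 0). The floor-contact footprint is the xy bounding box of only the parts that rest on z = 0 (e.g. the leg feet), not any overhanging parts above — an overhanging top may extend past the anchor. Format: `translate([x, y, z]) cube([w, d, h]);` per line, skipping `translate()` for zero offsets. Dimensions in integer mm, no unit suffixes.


translate([206, 196, 0]) cube([1074, 280, 172]);
translate([206, 476, 172]) cube([1074, 280, 172]);
translate([206, 756, 344]) cube([1074, 280, 172]);
translate([206, 1036, 516]) cube([1074, 280, 172]);
translate([206, 1316, 688]) cube([1074, 280, 172]);
translate([206, 1596, 860]) cube([1074, 280, 172]);
translate([206, 1876, 1032]) cube([1074, 280, 172]);
translate([206, 2156, 1204]) cube([1074, 280, 172]);


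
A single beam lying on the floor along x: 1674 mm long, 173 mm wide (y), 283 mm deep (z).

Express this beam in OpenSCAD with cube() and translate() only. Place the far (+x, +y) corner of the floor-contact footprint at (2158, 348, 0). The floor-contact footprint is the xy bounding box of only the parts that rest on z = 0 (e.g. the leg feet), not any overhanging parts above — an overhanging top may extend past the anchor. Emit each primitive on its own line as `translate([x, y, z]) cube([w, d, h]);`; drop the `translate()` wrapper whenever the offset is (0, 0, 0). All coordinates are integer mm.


translate([484, 175, 0]) cube([1674, 173, 283]);


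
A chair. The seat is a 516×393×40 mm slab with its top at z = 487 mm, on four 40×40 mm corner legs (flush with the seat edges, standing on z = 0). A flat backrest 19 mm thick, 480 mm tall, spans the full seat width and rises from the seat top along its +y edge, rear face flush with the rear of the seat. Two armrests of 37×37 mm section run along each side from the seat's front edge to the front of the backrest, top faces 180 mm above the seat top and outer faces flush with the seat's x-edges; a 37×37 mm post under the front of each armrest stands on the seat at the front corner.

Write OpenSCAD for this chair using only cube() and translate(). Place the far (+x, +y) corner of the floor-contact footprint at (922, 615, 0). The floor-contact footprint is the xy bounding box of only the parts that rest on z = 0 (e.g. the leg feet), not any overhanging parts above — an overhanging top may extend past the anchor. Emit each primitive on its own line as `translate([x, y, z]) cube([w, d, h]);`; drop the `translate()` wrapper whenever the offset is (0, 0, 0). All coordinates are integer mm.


translate([406, 222, 447]) cube([516, 393, 40]);
translate([406, 222, 0]) cube([40, 40, 447]);
translate([882, 222, 0]) cube([40, 40, 447]);
translate([406, 575, 0]) cube([40, 40, 447]);
translate([882, 575, 0]) cube([40, 40, 447]);
translate([406, 596, 487]) cube([516, 19, 480]);
translate([406, 222, 630]) cube([37, 374, 37]);
translate([885, 222, 630]) cube([37, 374, 37]);
translate([406, 222, 487]) cube([37, 37, 143]);
translate([885, 222, 487]) cube([37, 37, 143]);


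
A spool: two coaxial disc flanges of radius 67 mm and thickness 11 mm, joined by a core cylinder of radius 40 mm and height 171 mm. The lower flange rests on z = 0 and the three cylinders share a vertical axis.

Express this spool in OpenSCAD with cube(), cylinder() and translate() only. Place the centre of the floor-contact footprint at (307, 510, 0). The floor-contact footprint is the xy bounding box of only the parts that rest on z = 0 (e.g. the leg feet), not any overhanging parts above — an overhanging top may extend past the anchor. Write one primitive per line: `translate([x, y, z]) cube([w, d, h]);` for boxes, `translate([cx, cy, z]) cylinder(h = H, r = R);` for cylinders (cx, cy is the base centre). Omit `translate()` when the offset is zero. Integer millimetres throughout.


translate([307, 510, 0]) cylinder(h = 11, r = 67);
translate([307, 510, 11]) cylinder(h = 171, r = 40);
translate([307, 510, 182]) cylinder(h = 11, r = 67);


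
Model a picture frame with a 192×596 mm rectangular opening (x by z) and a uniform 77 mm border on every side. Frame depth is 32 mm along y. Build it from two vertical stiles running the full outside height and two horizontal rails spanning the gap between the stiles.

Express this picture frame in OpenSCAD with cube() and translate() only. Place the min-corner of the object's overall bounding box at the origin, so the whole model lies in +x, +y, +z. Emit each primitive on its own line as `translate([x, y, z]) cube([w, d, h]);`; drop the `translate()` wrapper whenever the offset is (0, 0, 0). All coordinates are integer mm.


cube([77, 32, 750]);
translate([269, 0, 0]) cube([77, 32, 750]);
translate([77, 0, 0]) cube([192, 32, 77]);
translate([77, 0, 673]) cube([192, 32, 77]);


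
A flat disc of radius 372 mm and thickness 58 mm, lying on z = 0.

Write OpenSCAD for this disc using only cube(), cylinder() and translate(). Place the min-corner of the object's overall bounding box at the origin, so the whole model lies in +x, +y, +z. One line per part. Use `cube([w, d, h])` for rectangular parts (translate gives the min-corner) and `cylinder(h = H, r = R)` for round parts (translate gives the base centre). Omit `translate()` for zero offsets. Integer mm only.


translate([372, 372, 0]) cylinder(h = 58, r = 372);


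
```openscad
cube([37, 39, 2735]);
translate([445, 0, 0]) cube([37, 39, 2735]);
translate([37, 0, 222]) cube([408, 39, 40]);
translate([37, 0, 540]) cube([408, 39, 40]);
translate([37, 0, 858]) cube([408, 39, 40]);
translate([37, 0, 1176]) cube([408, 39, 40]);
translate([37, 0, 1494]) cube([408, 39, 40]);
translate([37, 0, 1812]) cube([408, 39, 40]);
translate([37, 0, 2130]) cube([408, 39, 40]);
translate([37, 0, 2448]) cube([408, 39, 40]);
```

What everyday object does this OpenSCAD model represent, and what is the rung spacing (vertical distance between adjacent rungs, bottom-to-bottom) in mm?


A ladder. The rung spacing is 318 mm.

Two tall 37×39 posts with 8 short bars between them — a ladder. Adjacent rungs sit at z = 222 and z = 540, so the spacing is 540 − 222 = 318 mm.


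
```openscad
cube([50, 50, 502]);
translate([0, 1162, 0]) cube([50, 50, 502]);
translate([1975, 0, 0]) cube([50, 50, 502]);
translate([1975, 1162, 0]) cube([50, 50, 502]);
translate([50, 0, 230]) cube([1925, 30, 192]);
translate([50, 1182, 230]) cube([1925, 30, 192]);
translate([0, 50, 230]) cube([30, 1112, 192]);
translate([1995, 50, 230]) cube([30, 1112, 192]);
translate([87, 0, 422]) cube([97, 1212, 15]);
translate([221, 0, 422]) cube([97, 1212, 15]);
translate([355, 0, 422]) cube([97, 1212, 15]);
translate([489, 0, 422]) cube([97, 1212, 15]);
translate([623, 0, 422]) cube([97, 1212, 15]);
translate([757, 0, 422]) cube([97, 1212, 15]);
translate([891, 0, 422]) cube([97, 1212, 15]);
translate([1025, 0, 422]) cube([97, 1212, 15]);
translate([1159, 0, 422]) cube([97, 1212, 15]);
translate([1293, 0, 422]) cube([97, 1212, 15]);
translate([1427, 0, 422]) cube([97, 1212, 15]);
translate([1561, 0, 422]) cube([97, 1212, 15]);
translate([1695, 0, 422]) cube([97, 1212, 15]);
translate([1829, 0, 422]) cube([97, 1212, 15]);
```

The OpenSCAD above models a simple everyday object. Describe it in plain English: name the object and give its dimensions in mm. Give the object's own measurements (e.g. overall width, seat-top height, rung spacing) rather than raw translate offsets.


A bed frame 2025 mm long (x) by 1212 mm wide (y). Four 50×50 mm corner posts, 502 mm tall, at the corners of the footprint. Four rails of 30 mm thickness and 192 mm height run between adjacent posts with their undersides at z = 230 mm, their outer faces flush with the outside of the frame (the two x-running rails run between the posts' inner faces; the two y-running rails run between the posts' inner faces). 14 slats, each 97 mm wide (x) and 15 mm thick, lie across the top of the two x-running rails, running the full 1212 mm width of the frame in y; along x they sit between the end posts with a 37 mm gap after the −x posts and between neighbouring slats, leaving 49 mm before the +x posts.


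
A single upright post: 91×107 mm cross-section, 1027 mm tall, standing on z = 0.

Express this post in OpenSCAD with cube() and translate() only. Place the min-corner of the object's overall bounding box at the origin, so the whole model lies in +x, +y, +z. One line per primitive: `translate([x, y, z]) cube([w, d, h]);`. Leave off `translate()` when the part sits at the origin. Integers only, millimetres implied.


cube([91, 107, 1027]);


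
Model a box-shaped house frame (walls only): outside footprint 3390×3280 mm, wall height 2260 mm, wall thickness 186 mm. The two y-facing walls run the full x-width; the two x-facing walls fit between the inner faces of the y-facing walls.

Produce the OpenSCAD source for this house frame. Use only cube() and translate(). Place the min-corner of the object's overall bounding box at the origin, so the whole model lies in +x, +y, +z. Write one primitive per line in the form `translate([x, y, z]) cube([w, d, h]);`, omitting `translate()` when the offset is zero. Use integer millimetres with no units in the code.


cube([3390, 186, 2260]);
translate([0, 3094, 0]) cube([3390, 186, 2260]);
translate([0, 186, 0]) cube([186, 2908, 2260]);
translate([3204, 186, 0]) cube([186, 2908, 2260]);
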